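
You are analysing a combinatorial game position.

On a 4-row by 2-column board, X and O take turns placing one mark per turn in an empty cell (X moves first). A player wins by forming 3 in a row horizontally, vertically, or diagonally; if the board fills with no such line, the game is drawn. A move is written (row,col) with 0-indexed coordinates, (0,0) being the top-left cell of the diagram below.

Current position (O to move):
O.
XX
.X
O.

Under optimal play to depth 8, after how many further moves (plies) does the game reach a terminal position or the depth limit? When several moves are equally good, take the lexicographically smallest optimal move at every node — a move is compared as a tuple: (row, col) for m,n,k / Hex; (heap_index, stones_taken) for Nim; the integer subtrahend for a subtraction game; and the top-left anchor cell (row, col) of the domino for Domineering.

PV length from [O./XX/.X/O.]: 2 plies

[O./XX/.X/O.] O move#1: (0,1):-1/OO/XX/.X/O.*, (2,0):-1/O./XX/OX/O., (3,1):-1/O./XX/.X/OO
[OO/XX/.X/O.] X move#2: (2,0):+0/OO/XX/XX/O., (3,1):+1/OO/XX/.X/OX*
[OO/XX/.X/OX] end (terminal -1, O#3); searched O./XX/.X/O. to 8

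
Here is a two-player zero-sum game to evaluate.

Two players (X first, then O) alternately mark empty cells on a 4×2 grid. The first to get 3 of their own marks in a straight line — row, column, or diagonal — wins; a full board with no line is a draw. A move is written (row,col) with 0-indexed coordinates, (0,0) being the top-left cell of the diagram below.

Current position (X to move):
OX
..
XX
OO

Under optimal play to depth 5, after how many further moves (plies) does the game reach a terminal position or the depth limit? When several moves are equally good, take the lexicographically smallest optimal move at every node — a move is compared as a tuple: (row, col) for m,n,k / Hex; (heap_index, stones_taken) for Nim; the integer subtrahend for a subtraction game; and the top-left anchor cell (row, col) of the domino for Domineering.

PV length from [OX/../XX/OO]: 1 ply

[OX/../XX/OO] X move#1: (1,0):+0/OX/X./XX/OO, (1,1):+1/OX/.X/XX/OO*
[OX/.X/XX/OO] end (terminal -1, O#2); searched OX/../XX/OO to 5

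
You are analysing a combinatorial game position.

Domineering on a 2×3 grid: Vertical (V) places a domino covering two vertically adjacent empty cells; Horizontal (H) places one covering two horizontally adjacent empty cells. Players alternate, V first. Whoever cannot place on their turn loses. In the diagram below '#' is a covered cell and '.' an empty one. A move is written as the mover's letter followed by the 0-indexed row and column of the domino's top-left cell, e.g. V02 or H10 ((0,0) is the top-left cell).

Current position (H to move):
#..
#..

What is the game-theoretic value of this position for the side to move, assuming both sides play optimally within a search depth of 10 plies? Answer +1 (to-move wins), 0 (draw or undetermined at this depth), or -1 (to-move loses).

ply 1, H at #../#.. | H01=+1→###/#..*; H11=+1→#../###
ply 2: ###/#.. is terminal -1 (V); from #../#.. depth 10

value(#../#.., H) = +1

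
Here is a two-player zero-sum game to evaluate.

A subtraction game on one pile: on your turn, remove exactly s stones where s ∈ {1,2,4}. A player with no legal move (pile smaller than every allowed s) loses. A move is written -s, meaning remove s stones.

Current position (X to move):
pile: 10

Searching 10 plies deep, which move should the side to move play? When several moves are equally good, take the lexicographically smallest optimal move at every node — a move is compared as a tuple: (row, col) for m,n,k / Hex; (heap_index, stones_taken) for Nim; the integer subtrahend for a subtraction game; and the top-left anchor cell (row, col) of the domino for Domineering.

X's best at [10]: -1

p1 X@[10]: -1[9]+1* -2[8]-1 -4[6]+1
p2 O@[9]: -1[8]-1* -2[7]-1 -4[5]-1
p3 X@[8]: -1[7]-1 -2[6]+1* -4[4]-1
p4 O@[6]: -1[5]-1* -2[4]-1 -4[2]-1
p5 X@[5]: -1[4]-1 -2[3]+1* -4[1]-1
p6 O@[3]: -1[2]-1* -2[1]-1
p7 X@[2]: -1[1]-1 -2[0]+1*
p8 O@[0] terminal -1; root [10] d10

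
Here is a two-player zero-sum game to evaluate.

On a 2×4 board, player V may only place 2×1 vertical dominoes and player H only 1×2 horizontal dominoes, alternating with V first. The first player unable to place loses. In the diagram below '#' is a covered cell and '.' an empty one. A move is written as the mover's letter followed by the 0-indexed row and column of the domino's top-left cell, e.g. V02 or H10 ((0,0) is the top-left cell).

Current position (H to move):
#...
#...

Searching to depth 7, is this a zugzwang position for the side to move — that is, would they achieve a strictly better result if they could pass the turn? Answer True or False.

zugzwang(#.../#..., H) = False

[#.../#...] H move#1: H01:+1/###./#...*, H02:+1/#.##/#..., H11:+1/#.../###., H12:+1/#.../#.##
[###./#...] V move#2: V03:-1/####/#..#*
[####/#..#] H move#3: H11:+1/####/####*
[####/####] end (terminal -1, V#4); searched #.../#... to 7
if H skipped the turn, V would face:
~ [#.../#...] V move#1: V01:-1/##../##.., V02:+1/#.#./#.#.*, V03:-1/#..#/#..#
~ [#.#./#.#.] end (terminal -1, H#2); searched #.../#... to 7
compare (H): move=+1 vs pass=-1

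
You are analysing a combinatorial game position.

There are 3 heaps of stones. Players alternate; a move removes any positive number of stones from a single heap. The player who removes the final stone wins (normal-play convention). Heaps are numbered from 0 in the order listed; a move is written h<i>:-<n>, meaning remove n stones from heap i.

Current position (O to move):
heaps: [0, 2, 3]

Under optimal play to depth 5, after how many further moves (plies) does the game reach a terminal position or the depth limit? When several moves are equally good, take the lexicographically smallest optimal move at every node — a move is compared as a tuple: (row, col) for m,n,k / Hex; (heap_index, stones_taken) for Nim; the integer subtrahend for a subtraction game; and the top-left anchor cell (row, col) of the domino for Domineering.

PV length from [(0,2,3)]: 5 plies

ply 1, O at (0,2,3) | h1:-1=-1→(0,1,3); h1:-2=-1→(0,0,3); h2:-1=+1→(0,2,2)*; h2:-2=-1→(0,2,1); h2:-3=-1→(0,2,0)
ply 2, X at (0,2,2) | h1:-1=-1→(0,1,2)*; h1:-2=-1→(0,0,2); h2:-1=-1→(0,2,1); h2:-2=-1→(0,2,0)
ply 3, O at (0,1,2) | h1:-1=-1→(0,0,2); h2:-1=+1→(0,1,1)*; h2:-2=-1→(0,1,0)
ply 4, X at (0,1,1) | h1:-1=-1→(0,0,1)*; h2:-1=-1→(0,1,0)
ply 5, O at (0,0,1) | h2:-1=+1→(0,0,0)*
ply 6: (0,0,0) is terminal -1 (X); from (0,2,3) depth 5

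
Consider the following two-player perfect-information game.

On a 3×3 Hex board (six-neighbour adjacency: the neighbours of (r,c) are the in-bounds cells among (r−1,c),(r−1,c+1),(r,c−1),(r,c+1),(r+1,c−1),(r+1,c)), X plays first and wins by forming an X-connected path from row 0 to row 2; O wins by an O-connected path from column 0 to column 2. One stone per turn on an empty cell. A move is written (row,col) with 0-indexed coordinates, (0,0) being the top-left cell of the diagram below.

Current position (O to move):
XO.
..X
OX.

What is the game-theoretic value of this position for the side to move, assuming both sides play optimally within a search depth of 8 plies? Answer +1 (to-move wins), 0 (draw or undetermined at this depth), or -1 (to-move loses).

value(XO./..X/OX., O) = +1

[XO./..X/OX.] O move#1: (0,2):+1/XOO/..X/OX.*, (1,0):-1/XO./O.X/OX., (1,1):-1/XO./.OX/OX., (2,2):-1/XO./..X/OXO
[XOO/..X/OX.] X move#2: (1,0):-1/XOO/X.X/OX.*, (1,1):-1/XOO/.XX/OX., (2,2):-1/XOO/..X/OXX
[XOO/X.X/OX.] O move#3: (1,1):+1/XOO/XOX/OX.*, (2,2):-1/XOO/X.X/OXO
[XOO/XOX/OX.] end (terminal -1, X#4); searched XO./..X/OX. to 8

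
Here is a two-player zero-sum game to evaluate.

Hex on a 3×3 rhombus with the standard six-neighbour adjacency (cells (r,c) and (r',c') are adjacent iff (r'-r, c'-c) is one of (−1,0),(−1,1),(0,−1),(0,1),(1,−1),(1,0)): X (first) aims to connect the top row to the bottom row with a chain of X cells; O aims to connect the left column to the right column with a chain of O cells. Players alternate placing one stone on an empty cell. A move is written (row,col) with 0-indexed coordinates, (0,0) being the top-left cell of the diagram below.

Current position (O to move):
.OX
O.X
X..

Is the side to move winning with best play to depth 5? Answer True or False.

[.OX/O.X/X..] O move#1: (0,0):-1/OOX/O.X/X..*, (1,1):-1/.OX/OOX/X.., (2,1):-1/.OX/O.X/XO., (2,2):-1/.OX/O.X/X.O
[OOX/O.X/X..] X move#2: (1,1):+1/OOX/OXX/X..*, (2,1):+1/OOX/O.X/XX., (2,2):+1/OOX/O.X/X.X
[OOX/OXX/X..] end (terminal -1, O#3); searched .OX/O.X/X.. to 5

O winning at [.OX/O.X/X..]: False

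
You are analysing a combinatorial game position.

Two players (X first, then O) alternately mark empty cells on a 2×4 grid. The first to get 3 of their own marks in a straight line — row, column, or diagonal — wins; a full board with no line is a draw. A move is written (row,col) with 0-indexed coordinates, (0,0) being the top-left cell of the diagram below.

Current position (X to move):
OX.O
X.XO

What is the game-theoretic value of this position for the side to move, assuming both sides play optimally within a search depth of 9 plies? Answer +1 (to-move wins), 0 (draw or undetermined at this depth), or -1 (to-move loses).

value(OX.O/X.XO, X) = +1

ply 1, X at OX.O/X.XO | (0,2)=+0→OXXO/X.XO; (1,1)=+1→OX.O/XXXO*
ply 2: OX.O/XXXO is terminal -1 (O); from OX.O/X.XO depth 9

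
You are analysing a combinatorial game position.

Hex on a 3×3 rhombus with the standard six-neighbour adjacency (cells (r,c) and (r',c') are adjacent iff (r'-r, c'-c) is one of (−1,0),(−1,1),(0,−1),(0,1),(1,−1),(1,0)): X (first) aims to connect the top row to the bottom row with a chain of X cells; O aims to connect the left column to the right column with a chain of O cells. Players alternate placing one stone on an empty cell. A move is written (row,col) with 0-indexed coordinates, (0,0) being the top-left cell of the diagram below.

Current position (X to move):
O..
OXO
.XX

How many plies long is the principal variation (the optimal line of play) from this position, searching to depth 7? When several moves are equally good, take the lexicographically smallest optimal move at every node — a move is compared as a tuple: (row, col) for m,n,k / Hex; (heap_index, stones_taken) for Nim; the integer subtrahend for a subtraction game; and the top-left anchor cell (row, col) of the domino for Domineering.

p1 X@[O../OXO/.XX]: (0,1)[OX./OXO/.XX]+1* (0,2)[O.X/OXO/.XX]+1 (2,0)[O../OXO/XXX]+1
p2 O@[OX./OXO/.XX] terminal -1; root [O../OXO/.XX] d7

PV length from [O../OXO/.XX]: 1 ply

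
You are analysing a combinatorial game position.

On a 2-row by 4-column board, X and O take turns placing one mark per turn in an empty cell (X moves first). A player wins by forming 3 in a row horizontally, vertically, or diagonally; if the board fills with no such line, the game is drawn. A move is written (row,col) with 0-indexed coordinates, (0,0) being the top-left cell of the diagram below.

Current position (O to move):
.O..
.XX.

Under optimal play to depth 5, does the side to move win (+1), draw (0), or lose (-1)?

value(.O../.XX., O) = -1

p1 O@[.O../.XX.]: (0,0)[OO../.XX.]-1* (0,2)[.OO./.XX.]-1 (0,3)[.O.O/.XX.]-1 (1,0)[.O../OXX.]-1 (1,3)[.O../.XXO]-1
p2 X@[OO../.XX.]: (0,2)[OOX./.XX.]+1* (0,3)[OO.X/.XX.]-1 (1,0)[OO../XXX.]+1 (1,3)[OO../.XXX]+1
p3 O@[OOX./.XX.]: (0,3)[OOXO/.XX.]-1* (1,0)[OOX./OXX.]-1 (1,3)[OOX./.XXO]-1
p4 X@[OOXO/.XX.]: (1,0)[OOXO/XXX.]+1* (1,3)[OOXO/.XXX]+1
p5 O@[OOXO/XXX.] terminal -1; root [.O../.XX.] d5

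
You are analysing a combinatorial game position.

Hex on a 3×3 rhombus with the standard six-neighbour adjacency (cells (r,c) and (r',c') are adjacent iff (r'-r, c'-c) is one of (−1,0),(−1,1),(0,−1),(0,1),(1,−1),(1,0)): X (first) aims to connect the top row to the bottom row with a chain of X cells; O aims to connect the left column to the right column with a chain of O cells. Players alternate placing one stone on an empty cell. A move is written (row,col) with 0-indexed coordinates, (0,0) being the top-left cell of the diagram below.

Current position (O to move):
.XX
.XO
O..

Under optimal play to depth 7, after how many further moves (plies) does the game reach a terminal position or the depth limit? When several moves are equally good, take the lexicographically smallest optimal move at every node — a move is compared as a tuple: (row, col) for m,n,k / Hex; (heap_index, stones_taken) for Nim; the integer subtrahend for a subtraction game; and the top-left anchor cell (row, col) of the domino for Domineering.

p1 O@[.XX/.XO/O..]: (0,0)[OXX/.XO/O..]-1 (1,0)[.XX/OXO/O..]-1 (2,1)[.XX/.XO/OO.]+1* (2,2)[.XX/.XO/O.O]-1
p2 X@[.XX/.XO/OO.] terminal -1; root [.XX/.XO/O..] d7

PV length from [.XX/.XO/O..]: 1 ply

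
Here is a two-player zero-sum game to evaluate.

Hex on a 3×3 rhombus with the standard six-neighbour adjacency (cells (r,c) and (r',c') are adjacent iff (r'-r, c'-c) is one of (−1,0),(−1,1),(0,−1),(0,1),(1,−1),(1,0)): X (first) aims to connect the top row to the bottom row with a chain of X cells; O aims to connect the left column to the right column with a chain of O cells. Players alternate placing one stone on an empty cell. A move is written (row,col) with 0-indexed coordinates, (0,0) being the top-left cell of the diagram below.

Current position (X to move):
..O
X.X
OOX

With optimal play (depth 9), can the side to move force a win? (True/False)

X winning at [..O/X.X/OOX]: True

ply 1, X at ..O/X.X/OOX | (0,0)=-1→X.O/X.X/OOX; (0,1)=-1→.XO/X.X/OOX; (1,1)=+1→..O/XXX/OOX*
ply 2, O at ..O/XXX/OOX | (0,0)=-1→O.O/XXX/OOX*; (0,1)=-1→.OO/XXX/OOX
ply 3, X at O.O/XXX/OOX | (0,1)=+1→OXO/XXX/OOX*
ply 4: OXO/XXX/OOX is terminal -1 (O); from ..O/X.X/OOX depth 9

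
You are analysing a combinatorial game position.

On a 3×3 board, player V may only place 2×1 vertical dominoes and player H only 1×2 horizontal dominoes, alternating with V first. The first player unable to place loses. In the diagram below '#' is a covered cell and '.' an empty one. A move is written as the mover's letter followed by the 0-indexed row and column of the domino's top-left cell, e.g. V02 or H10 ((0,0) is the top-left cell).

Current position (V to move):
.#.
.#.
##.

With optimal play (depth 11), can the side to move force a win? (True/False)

V winning at [.#./.#./##.]: True

ply 1, V at .#./.#./##. | V00=+1→##./##./##.*; V02=+1→.##/.##/##.; V12=+1→.#./.##/###
ply 2: ##./##./##. is terminal -1 (H); from .#./.#./##. depth 11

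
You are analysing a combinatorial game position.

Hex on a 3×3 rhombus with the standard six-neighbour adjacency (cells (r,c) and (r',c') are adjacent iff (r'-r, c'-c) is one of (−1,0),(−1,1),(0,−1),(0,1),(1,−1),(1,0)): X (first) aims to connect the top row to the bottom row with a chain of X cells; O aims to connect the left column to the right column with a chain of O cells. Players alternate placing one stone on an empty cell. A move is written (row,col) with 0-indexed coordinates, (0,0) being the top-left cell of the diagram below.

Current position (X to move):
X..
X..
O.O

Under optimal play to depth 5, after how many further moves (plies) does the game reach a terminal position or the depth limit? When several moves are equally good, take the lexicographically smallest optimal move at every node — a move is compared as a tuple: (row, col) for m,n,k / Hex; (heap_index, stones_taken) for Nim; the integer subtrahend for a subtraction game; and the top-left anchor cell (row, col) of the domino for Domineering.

PV length from [X../X../O.O]: 4 plies

[X../X../O.O] X move#1: (0,1):-1/XX./X../O.O*, (0,2):-1/X.X/X../O.O, (1,1):-1/X../XX./O.O, (1,2):-1/X../X.X/O.O, (2,1):-1/X../X../OXO
[XX./X../O.O] O move#2: (0,2):+1/XXO/X../O.O*, (1,1):+1/XX./XO./O.O, (1,2):+1/XX./X.O/O.O, (2,1):+1/XX./X../OOO
[XXO/X../O.O] X move#3: (1,1):-1/XXO/XX./O.O*, (1,2):-1/XXO/X.X/O.O, (2,1):-1/XXO/X../OXO
[XXO/XX./O.O] O move#4: (1,2):-1/XXO/XXO/O.O, (2,1):+1/XXO/XX./OOO*
[XXO/XX./OOO] end (terminal -1, X#5); searched X../X../O.O to 5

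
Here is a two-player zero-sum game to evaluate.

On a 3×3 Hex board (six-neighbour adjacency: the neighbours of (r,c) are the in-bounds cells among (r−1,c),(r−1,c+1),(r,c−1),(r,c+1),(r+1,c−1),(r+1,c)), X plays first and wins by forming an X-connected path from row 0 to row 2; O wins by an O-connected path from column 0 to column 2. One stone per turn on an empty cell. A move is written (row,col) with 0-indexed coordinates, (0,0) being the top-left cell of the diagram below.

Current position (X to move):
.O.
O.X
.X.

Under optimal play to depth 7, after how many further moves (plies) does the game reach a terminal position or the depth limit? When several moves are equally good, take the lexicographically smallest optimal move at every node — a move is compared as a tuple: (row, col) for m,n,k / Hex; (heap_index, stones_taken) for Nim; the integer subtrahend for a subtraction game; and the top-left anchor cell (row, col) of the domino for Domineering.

PV length from [.O./O.X/.X.]: 1 ply

p1 X@[.O./O.X/.X.]: (0,0)[XO./O.X/.X.]-1 (0,2)[.OX/O.X/.X.]+1* (1,1)[.O./OXX/.X.]-1 (2,0)[.O./O.X/XX.]-1 (2,2)[.O./O.X/.XX]-1
p2 O@[.OX/O.X/.X.] terminal -1; root [.O./O.X/.X.] d7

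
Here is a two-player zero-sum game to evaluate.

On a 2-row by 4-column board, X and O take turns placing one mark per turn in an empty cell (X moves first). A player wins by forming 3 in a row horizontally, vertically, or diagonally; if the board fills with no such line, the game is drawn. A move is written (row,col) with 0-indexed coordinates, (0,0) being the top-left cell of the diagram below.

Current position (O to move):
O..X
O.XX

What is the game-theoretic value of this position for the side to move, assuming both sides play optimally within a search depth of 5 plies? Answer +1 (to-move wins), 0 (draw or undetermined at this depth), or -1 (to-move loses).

value(O..X/O.XX, O) = 0

ply 1, O at O..X/O.XX | (0,1)=-1→OO.X/O.XX; (0,2)=-1→O.OX/O.XX; (1,1)=+0→O..X/OOXX*
ply 2, X at O..X/OOXX | (0,1)=+0→OX.X/OOXX*; (0,2)=+0→O.XX/OOXX
ply 3, O at OX.X/OOXX | (0,2)=+0→OXOX/OOXX*
ply 4: OXOX/OOXX is terminal +0 (X); from O..X/O.XX depth 5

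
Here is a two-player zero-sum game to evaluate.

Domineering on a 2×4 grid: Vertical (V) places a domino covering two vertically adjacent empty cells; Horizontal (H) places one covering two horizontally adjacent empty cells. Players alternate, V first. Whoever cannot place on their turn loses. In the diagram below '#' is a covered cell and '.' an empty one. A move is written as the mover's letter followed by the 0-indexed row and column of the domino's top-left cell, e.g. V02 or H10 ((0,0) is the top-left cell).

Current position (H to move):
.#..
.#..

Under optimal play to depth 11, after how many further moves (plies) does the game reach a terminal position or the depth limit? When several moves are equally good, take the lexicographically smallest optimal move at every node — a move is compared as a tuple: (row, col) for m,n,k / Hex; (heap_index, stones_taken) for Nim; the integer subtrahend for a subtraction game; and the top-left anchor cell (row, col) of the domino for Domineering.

PV length from [.#../.#..]: 3 plies

ply 1, H at .#../.#.. | H02=+1→.###/.#..*; H12=+1→.#../.###
ply 2, V at .###/.#.. | V00=-1→####/##..*
ply 3, H at ####/##.. | H12=+1→####/####*
ply 4: ####/#### is terminal -1 (V); from .#../.#.. depth 11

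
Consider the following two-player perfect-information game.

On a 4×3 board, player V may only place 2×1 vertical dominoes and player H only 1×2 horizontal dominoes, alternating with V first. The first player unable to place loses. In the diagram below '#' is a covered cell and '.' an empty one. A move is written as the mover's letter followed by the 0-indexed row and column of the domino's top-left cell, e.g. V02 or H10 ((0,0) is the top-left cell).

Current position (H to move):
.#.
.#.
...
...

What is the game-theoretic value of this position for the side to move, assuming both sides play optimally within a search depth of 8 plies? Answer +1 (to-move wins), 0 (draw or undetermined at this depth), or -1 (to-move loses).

value(.#./.#./.../..., H) = -1

p1 H@[.#./.#./.../...]: H20[.#./.#./##./...]-1* H21[.#./.#./.##/...]-1 H30[.#./.#./.../##.]-1 H31[.#./.#./.../.##]-1
p2 V@[.#./.#./##./...]: V00[##./##./##./...]+1* V02[.##/.##/##./...]+1 V12[.#./.##/###/...]+1 V22[.#./.#./###/..#]+1
p3 H@[##./##./##./...]: H30[##./##./##./##.]-1* H31[##./##./##./.##]-1
p4 V@[##./##./##./##.]: V02[###/###/##./##.]+1* V12[##./###/###/##.]+1 V22[##./##./###/###]+1
p5 H@[###/###/##./##.] terminal -1; root [.#./.#./.../...] d8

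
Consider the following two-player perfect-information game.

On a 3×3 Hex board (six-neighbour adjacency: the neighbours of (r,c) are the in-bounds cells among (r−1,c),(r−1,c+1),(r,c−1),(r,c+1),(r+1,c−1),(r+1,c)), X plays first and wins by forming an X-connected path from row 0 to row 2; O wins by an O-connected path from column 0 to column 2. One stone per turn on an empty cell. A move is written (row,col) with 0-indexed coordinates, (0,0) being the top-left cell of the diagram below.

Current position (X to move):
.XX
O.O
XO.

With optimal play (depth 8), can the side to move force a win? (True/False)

ply 1, X at .XX/O.O/XO. | (0,0)=-1→XXX/O.O/XO.; (1,1)=+1→.XX/OXO/XO.*; (2,2)=-1→.XX/O.O/XOX
ply 2: .XX/OXO/XO. is terminal -1 (O); from .XX/O.O/XO. depth 8

X winning at [.XX/O.O/XO.]: True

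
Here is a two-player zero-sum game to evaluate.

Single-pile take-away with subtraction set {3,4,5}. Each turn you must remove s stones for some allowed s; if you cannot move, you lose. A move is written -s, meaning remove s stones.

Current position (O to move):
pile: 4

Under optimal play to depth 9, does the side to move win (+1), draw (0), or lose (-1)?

p1 O@[4]: -3[1]+1* -4[0]+1
p2 X@[1] terminal -1; root [4] d9

value(4, O) = +1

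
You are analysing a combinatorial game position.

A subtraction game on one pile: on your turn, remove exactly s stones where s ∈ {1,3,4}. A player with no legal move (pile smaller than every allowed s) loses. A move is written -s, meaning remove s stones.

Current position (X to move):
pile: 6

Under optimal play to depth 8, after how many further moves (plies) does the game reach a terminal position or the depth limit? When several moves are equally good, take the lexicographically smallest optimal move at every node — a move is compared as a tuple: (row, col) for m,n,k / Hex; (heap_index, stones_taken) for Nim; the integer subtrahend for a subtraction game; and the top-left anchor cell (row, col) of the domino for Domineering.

PV length from [6]: 3 plies

[6] X move#1: -1:-1/5, -3:-1/3, -4:+1/2*
[2] O move#2: -1:-1/1*
[1] X move#3: -1:+1/0*
[0] end (terminal -1, O#4); searched 6 to 8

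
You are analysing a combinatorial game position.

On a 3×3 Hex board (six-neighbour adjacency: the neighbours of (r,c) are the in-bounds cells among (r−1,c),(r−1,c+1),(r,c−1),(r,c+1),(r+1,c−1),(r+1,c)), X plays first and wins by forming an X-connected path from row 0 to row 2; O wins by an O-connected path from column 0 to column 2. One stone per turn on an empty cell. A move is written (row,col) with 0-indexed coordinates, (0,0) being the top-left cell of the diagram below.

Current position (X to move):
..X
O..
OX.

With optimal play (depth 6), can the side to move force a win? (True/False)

X winning at [..X/O../OX.]: True

ply 1, X at ..X/O../OX. | (0,0)=+1→X.X/O../OX.*; (0,1)=+1→.XX/O../OX.; (1,1)=+1→..X/OX./OX.; (1,2)=+1→..X/O.X/OX.; (2,2)=+1→..X/O../OXX
ply 2, O at X.X/O../OX. | (0,1)=-1→XOX/O../OX.*; (1,1)=-1→X.X/OO./OX.; (1,2)=-1→X.X/O.O/OX.; (2,2)=-1→X.X/O../OXO
ply 3, X at XOX/O../OX. | (1,1)=+1→XOX/OX./OX.*; (1,2)=+1→XOX/O.X/OX.; (2,2)=+1→XOX/O../OXX
ply 4: XOX/OX./OX. is terminal -1 (O); from ..X/O../OX. depth 6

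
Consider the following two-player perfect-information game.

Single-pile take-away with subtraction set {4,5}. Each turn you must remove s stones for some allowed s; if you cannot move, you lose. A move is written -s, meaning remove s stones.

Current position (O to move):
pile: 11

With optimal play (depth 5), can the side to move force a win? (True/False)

ply 1, O at 11 | -4=-1→7*; -5=-1→6
ply 2, X at 7 | -4=+1→3*; -5=+1→2
ply 3: 3 is terminal -1 (O); from 11 depth 5

O winning at [11]: False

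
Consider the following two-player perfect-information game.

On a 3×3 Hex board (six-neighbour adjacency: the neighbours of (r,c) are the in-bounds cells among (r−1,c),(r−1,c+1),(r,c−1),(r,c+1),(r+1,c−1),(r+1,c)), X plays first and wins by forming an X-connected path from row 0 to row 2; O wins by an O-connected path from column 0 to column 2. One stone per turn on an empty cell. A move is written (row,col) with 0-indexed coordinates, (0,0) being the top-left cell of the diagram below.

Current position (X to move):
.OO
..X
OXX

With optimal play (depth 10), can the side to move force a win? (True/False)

[.OO/..X/OXX] X move#1: (0,0):-1/XOO/..X/OXX*, (1,0):-1/.OO/X.X/OXX, (1,1):-1/.OO/.XX/OXX
[XOO/..X/OXX] O move#2: (1,0):+1/XOO/O.X/OXX*, (1,1):+1/XOO/.OX/OXX
[XOO/O.X/OXX] end (terminal -1, X#3); searched .OO/..X/OXX to 10

X winning at [.OO/..X/OXX]: False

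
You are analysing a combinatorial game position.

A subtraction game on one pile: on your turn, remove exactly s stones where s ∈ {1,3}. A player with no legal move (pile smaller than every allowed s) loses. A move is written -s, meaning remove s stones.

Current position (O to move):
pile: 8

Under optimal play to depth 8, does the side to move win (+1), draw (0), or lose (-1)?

[8] O move#1: -1:-1/7*, -3:-1/5
[7] X move#2: -1:+1/6*, -3:+1/4
[6] O move#3: -1:-1/5*, -3:-1/3
[5] X move#4: -1:+1/4*, -3:+1/2
[4] O move#5: -1:-1/3*, -3:-1/1
[3] X move#6: -1:+1/2*, -3:+1/0
[2] O move#7: -1:-1/1*
[1] X move#8: -1:+1/0*
[0] end (terminal -1, O#9); searched 8 to 8

value(8, O) = -1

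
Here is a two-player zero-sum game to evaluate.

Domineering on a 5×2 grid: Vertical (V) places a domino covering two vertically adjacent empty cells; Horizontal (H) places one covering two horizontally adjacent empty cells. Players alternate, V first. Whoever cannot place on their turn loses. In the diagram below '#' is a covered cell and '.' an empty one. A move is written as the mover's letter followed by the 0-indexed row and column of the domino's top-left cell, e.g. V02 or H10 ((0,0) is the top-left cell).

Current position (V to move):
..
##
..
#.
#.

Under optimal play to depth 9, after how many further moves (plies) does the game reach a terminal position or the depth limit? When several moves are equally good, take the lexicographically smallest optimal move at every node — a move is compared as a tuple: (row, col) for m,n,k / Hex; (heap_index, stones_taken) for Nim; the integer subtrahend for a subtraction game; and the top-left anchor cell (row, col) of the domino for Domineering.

PV length from [../##/../#./#.]: 2 plies

ply 1, V at ../##/../#./#. | V21=-1→../##/.#/##/#.*; V31=-1→../##/../##/##
ply 2, H at ../##/.#/##/#. | H00=+1→##/##/.#/##/#.*
ply 3: ##/##/.#/##/#. is terminal -1 (V); from ../##/../#./#. depth 9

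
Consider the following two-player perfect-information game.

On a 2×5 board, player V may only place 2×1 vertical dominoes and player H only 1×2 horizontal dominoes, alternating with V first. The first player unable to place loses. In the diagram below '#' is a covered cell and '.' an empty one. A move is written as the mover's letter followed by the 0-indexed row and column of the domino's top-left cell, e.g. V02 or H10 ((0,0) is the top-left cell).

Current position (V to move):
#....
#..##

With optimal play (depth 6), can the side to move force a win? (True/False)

V winning at [#..../#..##]: True

p1 V@[#..../#..##]: V01[##.../##.##]-1 V02[#.#../#.###]+1*
p2 H@[#.#../#.###]: H03[#.###/#.###]-1*
p3 V@[#.###/#.###]: V01[#####/#####]+1*
p4 H@[#####/#####] terminal -1; root [#..../#..##] d6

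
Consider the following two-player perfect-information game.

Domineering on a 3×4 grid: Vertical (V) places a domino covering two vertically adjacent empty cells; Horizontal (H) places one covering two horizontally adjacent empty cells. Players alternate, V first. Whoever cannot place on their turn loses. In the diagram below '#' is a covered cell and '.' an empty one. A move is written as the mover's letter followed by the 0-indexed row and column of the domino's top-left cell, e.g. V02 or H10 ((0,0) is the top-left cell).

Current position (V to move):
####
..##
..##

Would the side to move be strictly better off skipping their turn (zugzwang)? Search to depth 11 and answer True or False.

ply 1, V at ####/..##/..## | V10=+1→####/#.##/#.##*; V11=+1→####/.###/.###
ply 2: ####/#.##/#.## is terminal -1 (H); from ####/..##/..## depth 11
suppose V passes — search the same position with H to move:
pass> ply 1, H at ####/..##/..## | H10=+1→####/####/..##*; H20=+1→####/..##/####
pass> ply 2: ####/####/..## is terminal -1 (V); from ####/..##/..## depth 11
for V: play +1, pass -1

zugzwang(####/..##/..##, V) = False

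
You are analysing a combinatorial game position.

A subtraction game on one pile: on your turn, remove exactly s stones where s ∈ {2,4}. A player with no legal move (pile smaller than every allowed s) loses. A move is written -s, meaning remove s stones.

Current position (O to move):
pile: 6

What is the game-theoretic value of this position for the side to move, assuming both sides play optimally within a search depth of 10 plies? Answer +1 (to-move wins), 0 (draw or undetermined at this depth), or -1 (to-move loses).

[6] O move#1: -2:-1/4*, -4:-1/2
[4] X move#2: -2:-1/2, -4:+1/0*
[0] end (terminal -1, O#3); searched 6 to 10

value(6, O) = -1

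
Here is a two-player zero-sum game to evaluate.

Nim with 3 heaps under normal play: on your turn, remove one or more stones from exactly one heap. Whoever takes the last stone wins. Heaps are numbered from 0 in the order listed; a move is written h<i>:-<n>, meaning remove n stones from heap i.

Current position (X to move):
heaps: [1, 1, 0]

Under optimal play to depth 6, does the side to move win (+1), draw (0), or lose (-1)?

ply 1, X at (1,1,0) | h0:-1=-1→(0,1,0)*; h1:-1=-1→(1,0,0)
ply 2, O at (0,1,0) | h1:-1=+1→(0,0,0)*
ply 3: (0,0,0) is terminal -1 (X); from (1,1,0) depth 6

value((1,1,0), X) = -1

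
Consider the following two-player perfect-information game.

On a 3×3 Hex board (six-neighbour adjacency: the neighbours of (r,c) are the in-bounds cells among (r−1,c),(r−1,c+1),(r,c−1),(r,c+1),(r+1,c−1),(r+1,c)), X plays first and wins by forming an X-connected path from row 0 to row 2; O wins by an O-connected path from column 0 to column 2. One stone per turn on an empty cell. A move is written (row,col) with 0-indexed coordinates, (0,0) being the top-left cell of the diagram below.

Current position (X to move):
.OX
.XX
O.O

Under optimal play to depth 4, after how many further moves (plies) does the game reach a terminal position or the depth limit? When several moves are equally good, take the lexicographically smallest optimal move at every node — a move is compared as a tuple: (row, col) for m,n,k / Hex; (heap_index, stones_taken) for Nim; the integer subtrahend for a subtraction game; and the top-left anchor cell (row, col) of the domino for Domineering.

PV length from [.OX/.XX/O.O]: 1 ply

[.OX/.XX/O.O] X move#1: (0,0):-1/XOX/.XX/O.O, (1,0):-1/.OX/XXX/O.O, (2,1):+1/.OX/.XX/OXO*
[.OX/.XX/OXO] end (terminal -1, O#2); searched .OX/.XX/O.O to 4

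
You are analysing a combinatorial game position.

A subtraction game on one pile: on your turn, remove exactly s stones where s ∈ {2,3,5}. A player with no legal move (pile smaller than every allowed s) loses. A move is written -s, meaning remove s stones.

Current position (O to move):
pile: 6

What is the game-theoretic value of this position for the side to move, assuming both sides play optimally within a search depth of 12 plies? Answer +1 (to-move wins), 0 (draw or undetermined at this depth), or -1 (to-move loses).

[6] O move#1: -2:-1/4, -3:-1/3, -5:+1/1*
[1] end (terminal -1, X#2); searched 6 to 12

value(6, O) = +1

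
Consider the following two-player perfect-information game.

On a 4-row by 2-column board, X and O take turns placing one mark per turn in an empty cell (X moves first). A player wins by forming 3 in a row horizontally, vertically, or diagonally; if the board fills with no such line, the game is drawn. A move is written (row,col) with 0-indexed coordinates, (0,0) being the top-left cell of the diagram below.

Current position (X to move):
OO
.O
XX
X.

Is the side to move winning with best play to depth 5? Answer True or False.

ply 1, X at OO/.O/XX/X. | (1,0)=+1→OO/XO/XX/X.*; (3,1)=+0→OO/.O/XX/XX
ply 2: OO/XO/XX/X. is terminal -1 (O); from OO/.O/XX/X. depth 5

X winning at [OO/.O/XX/X.]: True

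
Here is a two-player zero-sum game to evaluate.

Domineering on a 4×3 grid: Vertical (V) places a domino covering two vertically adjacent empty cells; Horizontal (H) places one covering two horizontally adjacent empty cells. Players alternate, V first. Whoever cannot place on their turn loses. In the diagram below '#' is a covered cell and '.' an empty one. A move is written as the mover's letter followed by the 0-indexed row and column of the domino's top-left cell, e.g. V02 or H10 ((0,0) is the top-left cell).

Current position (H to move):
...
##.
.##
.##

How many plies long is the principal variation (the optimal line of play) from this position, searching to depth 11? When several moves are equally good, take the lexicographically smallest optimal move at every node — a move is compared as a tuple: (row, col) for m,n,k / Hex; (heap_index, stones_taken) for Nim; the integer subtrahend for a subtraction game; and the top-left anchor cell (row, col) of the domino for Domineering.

ply 1, H at .../##./.##/.## | H00=-1→##./##./.##/.##*; H01=-1→.##/##./.##/.##
ply 2, V at ##./##./.##/.## | V02=+1→###/###/.##/.##*; V20=+1→##./##./###/###
ply 3: ###/###/.##/.## is terminal -1 (H); from .../##./.##/.## depth 11

PV length from [.../##./.##/.##]: 2 plies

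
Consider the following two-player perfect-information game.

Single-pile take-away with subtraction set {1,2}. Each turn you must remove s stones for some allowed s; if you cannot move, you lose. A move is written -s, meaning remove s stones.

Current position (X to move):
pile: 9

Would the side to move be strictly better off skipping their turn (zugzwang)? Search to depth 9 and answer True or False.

zugzwang(9, X) = True

[9] X move#1: -1:-1/8*, -2:-1/7
[8] O move#2: -1:-1/7, -2:+1/6*
[6] X move#3: -1:-1/5*, -2:-1/4
[5] O move#4: -1:-1/4, -2:+1/3*
[3] X move#5: -1:-1/2*, -2:-1/1
[2] O move#6: -1:-1/1, -2:+1/0*
[0] end (terminal -1, X#7); searched 9 to 9
if X skipped the turn, O would face:
~ [9] O move#1: -1:-1/8*, -2:-1/7
~ [8] X move#2: -1:-1/7, -2:+1/6*
~ [6] O move#3: -1:-1/5*, -2:-1/4
~ [5] X move#4: -1:-1/4, -2:+1/3*
~ [3] O move#5: -1:-1/2*, -2:-1/1
~ [2] X move#6: -1:-1/1, -2:+1/0*
~ [0] end (terminal -1, O#7); searched 9 to 9
compare (X): move=-1 vs pass=+1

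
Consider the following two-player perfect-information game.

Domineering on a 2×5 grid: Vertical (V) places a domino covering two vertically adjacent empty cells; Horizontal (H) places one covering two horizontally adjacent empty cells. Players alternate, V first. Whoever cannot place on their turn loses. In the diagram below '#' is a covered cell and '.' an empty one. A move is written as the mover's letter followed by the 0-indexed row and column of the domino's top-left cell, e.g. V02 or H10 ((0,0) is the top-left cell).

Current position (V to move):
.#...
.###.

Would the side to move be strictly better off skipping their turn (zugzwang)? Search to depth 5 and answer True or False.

ply 1, V at .#.../.###. | V00=-1→##.../####.; V04=+1→.#..#/.####*
ply 2, H at .#..#/.#### | H02=-1→.####/.####*
ply 3, V at .####/.#### | V00=+1→#####/#####*
ply 4: #####/##### is terminal -1 (H); from .#.../.###. depth 5
pass branch (H moves first from the same position):
  | ply 1, H at .#.../.###. | H02=-1→.###./.###.*; H03=-1→.#.##/.###.
  | ply 2, V at .###./.###. | V00=+1→####./####.*; V04=+1→.####/.####
  | ply 3: ####./####. is terminal -1 (H); from .#.../.###. depth 5
V moving scores +1; V passing scores +1

zugzwang(.#.../.###., V) = False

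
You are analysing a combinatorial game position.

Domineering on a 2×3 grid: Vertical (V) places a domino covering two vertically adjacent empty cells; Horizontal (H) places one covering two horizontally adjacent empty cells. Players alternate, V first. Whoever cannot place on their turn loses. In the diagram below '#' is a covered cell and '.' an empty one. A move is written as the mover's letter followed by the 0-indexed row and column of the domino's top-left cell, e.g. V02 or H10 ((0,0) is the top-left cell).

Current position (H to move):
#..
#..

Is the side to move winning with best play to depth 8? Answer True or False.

H winning at [#../#..]: True

[#../#..] H move#1: H01:+1/###/#..*, H11:+1/#../###
[###/#..] end (terminal -1, V#2); searched #../#.. to 8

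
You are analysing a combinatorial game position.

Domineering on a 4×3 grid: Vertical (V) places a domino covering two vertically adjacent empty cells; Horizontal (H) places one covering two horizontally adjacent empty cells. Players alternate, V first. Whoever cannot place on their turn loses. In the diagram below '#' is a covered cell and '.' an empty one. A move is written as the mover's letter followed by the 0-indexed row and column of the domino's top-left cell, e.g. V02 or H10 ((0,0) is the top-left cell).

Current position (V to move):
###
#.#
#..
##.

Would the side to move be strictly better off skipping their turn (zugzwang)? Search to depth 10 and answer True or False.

zugzwang(###/#.#/#../##., V) = False

p1 V@[###/#.#/#../##.]: V11[###/###/##./##.]+1* V22[###/#.#/#.#/###]+1
p2 H@[###/###/##./##.] terminal -1; root [###/#.#/#../##.] d10
pass branch (H moves first from the same position):
  | p1 H@[###/#.#/#../##.]: H21[###/#.#/###/##.]+1*
  | p2 V@[###/#.#/###/##.] terminal -1; root [###/#.#/#../##.] d10
V moving scores +1; V passing scores -1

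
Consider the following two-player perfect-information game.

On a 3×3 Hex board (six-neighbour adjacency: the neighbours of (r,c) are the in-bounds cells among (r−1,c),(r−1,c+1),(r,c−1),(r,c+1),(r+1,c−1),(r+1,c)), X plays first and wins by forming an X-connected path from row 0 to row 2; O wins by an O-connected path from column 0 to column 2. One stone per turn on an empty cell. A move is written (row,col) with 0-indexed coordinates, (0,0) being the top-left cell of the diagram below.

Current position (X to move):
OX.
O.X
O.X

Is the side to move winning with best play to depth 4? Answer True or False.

[OX./O.X/O.X] X move#1: (0,2):+1/OXX/O.X/O.X*, (1,1):+1/OX./OXX/O.X, (2,1):+1/OX./O.X/OXX
[OXX/O.X/O.X] end (terminal -1, O#2); searched OX./O.X/O.X to 4

X winning at [OX./O.X/O.X]: True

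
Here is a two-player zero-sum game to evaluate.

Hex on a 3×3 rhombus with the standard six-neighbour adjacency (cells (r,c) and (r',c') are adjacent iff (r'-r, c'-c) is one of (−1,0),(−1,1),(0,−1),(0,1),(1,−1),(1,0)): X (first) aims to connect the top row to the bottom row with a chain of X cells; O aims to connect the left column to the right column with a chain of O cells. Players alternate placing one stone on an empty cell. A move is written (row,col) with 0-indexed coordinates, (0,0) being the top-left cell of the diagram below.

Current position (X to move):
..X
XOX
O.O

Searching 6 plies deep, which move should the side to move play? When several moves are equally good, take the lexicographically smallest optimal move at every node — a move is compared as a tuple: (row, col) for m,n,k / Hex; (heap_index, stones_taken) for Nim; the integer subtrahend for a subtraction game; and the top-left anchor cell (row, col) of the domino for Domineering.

p1 X@[..X/XOX/O.O]: (0,0)[X.X/XOX/O.O]-1 (0,1)[.XX/XOX/O.O]-1 (2,1)[..X/XOX/OXO]+1*
p2 O@[..X/XOX/OXO] terminal -1; root [..X/XOX/O.O] d6

X's best at [..X/XOX/O.O]: (2,1)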